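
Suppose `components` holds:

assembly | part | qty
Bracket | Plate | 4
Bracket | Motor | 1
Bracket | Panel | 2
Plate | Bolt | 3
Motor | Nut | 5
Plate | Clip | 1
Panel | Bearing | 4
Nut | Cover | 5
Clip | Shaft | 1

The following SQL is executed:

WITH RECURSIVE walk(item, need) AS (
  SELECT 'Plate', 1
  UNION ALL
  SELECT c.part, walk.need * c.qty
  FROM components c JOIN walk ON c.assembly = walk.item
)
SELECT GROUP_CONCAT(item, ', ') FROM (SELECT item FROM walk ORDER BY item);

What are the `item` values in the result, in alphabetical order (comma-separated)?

Bolt, Clip, Plate, Shaft

Base: (Plate, need=1).
Iteration 1: components of {Plate} -> Bolt = 1*3 = 3, Clip = 1*1 = 1.
Iteration 2: components of {Bolt,Clip} -> Shaft = 1*1 = 1.
Iteration 3: no further components; recursion stops.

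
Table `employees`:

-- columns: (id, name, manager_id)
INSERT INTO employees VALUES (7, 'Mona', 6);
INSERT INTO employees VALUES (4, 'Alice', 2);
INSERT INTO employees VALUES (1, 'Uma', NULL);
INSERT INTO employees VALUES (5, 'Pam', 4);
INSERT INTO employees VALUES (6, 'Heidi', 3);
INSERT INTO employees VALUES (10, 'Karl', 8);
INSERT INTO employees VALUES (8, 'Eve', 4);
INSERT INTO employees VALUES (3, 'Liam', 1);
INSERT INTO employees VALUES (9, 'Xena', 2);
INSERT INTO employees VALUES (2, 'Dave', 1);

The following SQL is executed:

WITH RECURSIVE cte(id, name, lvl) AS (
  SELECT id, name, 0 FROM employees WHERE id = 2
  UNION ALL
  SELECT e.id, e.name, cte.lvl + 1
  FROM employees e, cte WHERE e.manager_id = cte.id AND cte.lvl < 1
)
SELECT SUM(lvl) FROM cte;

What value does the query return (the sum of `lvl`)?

2

Base: id=2 (Dave) at lvl 0.
Iteration 1: rows with manager_id in {2} -> Alice (id 4, lvl 1), Xena (id 9, lvl 1).
Iteration 2: lvl < 1 fails for all current rows; recursion stops.
SUM(lvl) = 0 + 1 + 1 = 2.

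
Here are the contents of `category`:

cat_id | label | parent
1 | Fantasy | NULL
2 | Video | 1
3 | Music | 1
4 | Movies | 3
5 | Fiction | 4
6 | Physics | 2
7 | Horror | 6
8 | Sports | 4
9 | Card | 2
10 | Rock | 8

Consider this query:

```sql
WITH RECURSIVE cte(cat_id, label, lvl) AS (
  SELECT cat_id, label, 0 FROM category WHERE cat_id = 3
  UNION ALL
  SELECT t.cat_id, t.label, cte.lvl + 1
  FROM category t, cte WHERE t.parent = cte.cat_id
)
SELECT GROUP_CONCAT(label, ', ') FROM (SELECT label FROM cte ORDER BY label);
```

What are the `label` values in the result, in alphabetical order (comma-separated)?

Base: cat_id=3 (Music) at lvl 0.
Iteration 1: rows with parent in {3} -> Movies (id 4, lvl 1).
Iteration 2: rows with parent in {4} -> Fiction (id 5, lvl 2), Sports (id 8, lvl 2).
Iteration 3: rows with parent in {5,8} -> Rock (id 10, lvl 3).
Iteration 4: no rows with parent in {10}; recursion stops.

Fiction, Movies, Music, Rock, Sports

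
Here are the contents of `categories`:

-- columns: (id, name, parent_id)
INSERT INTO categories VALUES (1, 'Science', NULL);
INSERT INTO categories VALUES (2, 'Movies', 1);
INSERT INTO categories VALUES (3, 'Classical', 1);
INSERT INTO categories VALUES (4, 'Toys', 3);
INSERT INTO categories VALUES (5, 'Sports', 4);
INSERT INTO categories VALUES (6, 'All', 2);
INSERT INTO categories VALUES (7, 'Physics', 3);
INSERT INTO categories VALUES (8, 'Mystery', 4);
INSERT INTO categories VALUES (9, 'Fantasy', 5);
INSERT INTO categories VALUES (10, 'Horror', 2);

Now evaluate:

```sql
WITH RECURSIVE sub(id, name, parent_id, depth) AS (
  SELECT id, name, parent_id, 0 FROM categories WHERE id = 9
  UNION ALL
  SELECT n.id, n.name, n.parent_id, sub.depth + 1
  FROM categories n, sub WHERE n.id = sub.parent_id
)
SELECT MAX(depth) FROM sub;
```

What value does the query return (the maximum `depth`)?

4

Base: id=9 (Fantasy), parent_id=5, depth 0.
Iteration 1: join on id=5 -> Sports (id 5, parent_id=4, depth 1).
Iteration 2: join on id=4 -> Toys (id 4, parent_id=3, depth 2).
Iteration 3: join on id=3 -> Classical (id 3, parent_id=1, depth 3).
Iteration 4: join on id=1 -> Science (id 1, parent_id=NULL, depth 4).
Iteration 5: parent_id is NULL; no match; recursion stops.
depth values: 0, 1, 2, 3, 4; the maximum is 4.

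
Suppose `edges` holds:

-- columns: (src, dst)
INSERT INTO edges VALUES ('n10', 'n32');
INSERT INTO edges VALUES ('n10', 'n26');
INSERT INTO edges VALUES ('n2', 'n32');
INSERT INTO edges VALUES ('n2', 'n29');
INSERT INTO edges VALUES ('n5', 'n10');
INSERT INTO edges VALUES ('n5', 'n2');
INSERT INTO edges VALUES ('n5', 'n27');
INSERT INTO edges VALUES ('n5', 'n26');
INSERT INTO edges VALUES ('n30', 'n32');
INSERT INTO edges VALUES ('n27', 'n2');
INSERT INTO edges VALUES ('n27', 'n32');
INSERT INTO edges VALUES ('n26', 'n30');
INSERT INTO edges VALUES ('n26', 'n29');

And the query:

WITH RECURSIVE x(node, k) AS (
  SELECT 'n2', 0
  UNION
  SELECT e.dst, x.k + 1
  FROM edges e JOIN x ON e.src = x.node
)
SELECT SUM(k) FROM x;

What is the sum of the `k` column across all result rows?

Base: (n2, k=0).
Iteration 1: edges from {n2} -> (n29, k=1), (n32, k=1).
Iteration 2: no outgoing edges from {n29,n32}; recursion stops.
SUM(k) = 0 + 1 + 1 = 2.

2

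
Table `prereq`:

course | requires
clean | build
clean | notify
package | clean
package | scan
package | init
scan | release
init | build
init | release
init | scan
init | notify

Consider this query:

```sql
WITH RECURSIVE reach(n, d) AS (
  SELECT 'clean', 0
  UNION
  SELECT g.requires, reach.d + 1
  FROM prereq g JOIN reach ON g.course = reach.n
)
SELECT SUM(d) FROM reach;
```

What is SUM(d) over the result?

2

Base: (clean, d=0).
Iteration 1: edges from {clean} -> (build, d=1), (notify, d=1).
Iteration 2: no outgoing edges from {build,notify}; recursion stops.
SUM(d) = 0 + 1 + 1 = 2.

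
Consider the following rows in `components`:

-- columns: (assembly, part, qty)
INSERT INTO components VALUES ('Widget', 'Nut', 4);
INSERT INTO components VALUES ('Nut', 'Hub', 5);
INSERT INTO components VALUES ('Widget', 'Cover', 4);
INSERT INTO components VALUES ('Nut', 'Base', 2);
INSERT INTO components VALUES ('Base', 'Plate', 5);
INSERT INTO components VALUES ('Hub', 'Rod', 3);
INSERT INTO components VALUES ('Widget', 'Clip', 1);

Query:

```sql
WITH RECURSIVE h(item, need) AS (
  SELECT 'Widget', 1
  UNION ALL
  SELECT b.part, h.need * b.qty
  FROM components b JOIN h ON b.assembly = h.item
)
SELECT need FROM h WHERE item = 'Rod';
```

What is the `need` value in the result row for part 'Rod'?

60

Base: (Widget, need=1).
Iteration 1: components of {Widget} -> Clip = 1*1 = 1, Cover = 1*4 = 4, Nut = 1*4 = 4.
Iteration 2: components of {Clip,Cover,Nut} -> Base = 4*2 = 8, Hub = 4*5 = 20.
Iteration 3: components of {Base,Hub} -> Plate = 8*5 = 40, Rod = 20*3 = 60.
Iteration 4: no further components; recursion stops.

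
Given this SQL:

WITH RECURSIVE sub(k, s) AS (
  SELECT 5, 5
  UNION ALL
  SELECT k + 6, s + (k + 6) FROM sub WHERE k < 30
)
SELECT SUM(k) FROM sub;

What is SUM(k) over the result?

120

Base: k=5, s=5.
Iteration 1: 5 < 30 holds -> k = 5 + 6 = 11, s = 5 + 11 = 16.
Iteration 2: 11 < 30 holds -> k = 11 + 6 = 17, s = 16 + 17 = 33.
Iteration 3: 17 < 30 holds -> k = 17 + 6 = 23, s = 33 + 23 = 56.
Iteration 4: 23 < 30 holds -> k = 23 + 6 = 29, s = 56 + 29 = 85.
Iteration 5: 29 < 30 holds -> k = 29 + 6 = 35, s = 85 + 35 = 120.
Iteration 6: 35 < 30 fails; recursion stops.
SUM(k) = 5 + 11 + 17 + 23 + 29 + 35 = 120.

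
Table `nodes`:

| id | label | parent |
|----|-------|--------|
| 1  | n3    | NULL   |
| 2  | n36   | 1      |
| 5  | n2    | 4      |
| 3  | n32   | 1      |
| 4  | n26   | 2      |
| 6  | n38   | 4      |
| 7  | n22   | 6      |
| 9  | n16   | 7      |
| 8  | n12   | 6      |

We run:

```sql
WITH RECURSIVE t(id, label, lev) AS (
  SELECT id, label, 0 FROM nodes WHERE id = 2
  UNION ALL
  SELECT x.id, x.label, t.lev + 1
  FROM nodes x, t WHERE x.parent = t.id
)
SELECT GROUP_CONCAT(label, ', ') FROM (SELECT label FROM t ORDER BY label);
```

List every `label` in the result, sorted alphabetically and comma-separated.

n12, n16, n2, n22, n26, n36, n38

Base: id=2 (n36) at lev 0.
Iteration 1: rows with parent in {2} -> n26 (id 4, lev 1).
Iteration 2: rows with parent in {4} -> n2 (id 5, lev 2), n38 (id 6, lev 2).
Iteration 3: rows with parent in {5,6} -> n22 (id 7, lev 3), n12 (id 8, lev 3).
Iteration 4: rows with parent in {7,8} -> n16 (id 9, lev 4).
Iteration 5: no rows with parent in {9}; recursion stops.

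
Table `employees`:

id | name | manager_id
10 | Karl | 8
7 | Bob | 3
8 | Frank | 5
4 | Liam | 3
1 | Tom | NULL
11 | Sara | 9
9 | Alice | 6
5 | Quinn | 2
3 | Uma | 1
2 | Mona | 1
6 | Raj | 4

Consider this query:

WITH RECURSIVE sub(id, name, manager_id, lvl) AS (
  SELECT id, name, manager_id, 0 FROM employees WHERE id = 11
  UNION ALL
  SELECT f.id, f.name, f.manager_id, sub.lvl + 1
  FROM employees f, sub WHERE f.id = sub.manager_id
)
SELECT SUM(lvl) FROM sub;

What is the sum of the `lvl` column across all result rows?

Base: id=11 (Sara), manager_id=9, lvl 0.
Iteration 1: join on id=9 -> Alice (id 9, manager_id=6, lvl 1).
Iteration 2: join on id=6 -> Raj (id 6, manager_id=4, lvl 2).
Iteration 3: join on id=4 -> Liam (id 4, manager_id=3, lvl 3).
Iteration 4: join on id=3 -> Uma (id 3, manager_id=1, lvl 4).
Iteration 5: join on id=1 -> Tom (id 1, manager_id=NULL, lvl 5).
Iteration 6: manager_id is NULL; no match; recursion stops.
SUM(lvl) = 0 + 1 + 2 + 3 + 4 + 5 = 15.

15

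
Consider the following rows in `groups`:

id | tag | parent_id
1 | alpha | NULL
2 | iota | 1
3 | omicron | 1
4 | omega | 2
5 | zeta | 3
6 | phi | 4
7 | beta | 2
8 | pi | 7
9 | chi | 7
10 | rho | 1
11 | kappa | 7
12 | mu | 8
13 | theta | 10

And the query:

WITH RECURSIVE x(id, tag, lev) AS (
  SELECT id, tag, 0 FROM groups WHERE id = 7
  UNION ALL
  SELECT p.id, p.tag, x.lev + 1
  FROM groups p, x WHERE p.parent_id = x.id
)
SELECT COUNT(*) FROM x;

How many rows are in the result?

5

Base: id=7 (beta) at lev 0.
Iteration 1: rows with parent_id in {7} -> pi (id 8, lev 1), chi (id 9, lev 1), kappa (id 11, lev 1).
Iteration 2: rows with parent_id in {8,9,11} -> mu (id 12, lev 2).
Iteration 3: no rows with parent_id in {12}; recursion stops.
Total rows emitted: 5.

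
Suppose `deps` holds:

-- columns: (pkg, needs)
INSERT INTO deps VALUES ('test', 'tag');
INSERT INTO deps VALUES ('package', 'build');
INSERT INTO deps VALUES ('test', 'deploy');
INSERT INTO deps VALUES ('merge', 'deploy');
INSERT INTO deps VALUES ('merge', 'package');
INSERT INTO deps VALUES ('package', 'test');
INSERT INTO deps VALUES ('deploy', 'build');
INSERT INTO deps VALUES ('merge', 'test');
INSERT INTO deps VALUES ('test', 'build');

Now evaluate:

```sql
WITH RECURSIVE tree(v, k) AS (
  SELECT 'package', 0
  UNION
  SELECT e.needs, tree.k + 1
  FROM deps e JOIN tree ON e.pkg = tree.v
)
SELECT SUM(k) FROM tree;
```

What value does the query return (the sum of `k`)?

11

Base: (package, k=0).
Iteration 1: edges from {package} -> (build, k=1), (test, k=1).
Iteration 2: edges from {build,test} -> (build, k=2), (deploy, k=2), (tag, k=2).
Iteration 3: edges from {build,deploy,tag} -> (build, k=3).
Iteration 4: no outgoing edges from {build}; recursion stops.
SUM(k) = 0 + 1 + 1 + 2 + 2 + 2 + 3 = 11.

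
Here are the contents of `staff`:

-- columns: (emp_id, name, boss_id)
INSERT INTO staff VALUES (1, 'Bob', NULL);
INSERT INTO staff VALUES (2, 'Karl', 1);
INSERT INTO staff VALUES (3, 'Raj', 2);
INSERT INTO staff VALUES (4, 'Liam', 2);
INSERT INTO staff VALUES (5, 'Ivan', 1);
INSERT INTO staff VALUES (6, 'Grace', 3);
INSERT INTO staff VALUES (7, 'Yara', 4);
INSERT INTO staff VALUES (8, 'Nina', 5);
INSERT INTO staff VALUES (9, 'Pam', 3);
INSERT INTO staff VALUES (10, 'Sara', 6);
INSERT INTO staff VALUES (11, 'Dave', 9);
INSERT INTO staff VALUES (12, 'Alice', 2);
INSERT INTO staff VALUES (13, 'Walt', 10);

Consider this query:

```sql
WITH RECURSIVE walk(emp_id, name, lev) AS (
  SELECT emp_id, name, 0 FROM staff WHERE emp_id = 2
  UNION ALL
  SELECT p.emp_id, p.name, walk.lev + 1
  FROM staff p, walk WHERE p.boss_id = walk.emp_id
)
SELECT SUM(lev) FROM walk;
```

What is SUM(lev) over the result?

Base: emp_id=2 (Karl) at lev 0.
Iteration 1: rows with boss_id in {2} -> Raj (id 3, lev 1), Liam (id 4, lev 1), Alice (id 12, lev 1).
Iteration 2: rows with boss_id in {3,4,12} -> Grace (id 6, lev 2), Yara (id 7, lev 2), Pam (id 9, lev 2).
Iteration 3: rows with boss_id in {6,7,9} -> Sara (id 10, lev 3), Dave (id 11, lev 3).
Iteration 4: rows with boss_id in {10,11} -> Walt (id 13, lev 4).
Iteration 5: no rows with boss_id in {13}; recursion stops.
SUM(lev) = 0 + 1 + 1 + 1 + 2 + 2 + 2 + 3 + 3 + 4 = 19.

19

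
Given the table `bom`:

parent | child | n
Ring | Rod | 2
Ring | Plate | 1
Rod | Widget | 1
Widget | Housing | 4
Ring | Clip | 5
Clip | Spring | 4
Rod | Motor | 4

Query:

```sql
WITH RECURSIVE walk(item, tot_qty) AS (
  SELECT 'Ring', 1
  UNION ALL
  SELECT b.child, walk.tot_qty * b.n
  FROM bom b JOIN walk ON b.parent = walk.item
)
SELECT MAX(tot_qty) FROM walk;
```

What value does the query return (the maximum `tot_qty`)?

20

Base: (Ring, tot_qty=1).
Iteration 1: components of {Ring} -> Clip = 1*5 = 5, Plate = 1*1 = 1, Rod = 1*2 = 2.
Iteration 2: components of {Clip,Plate,Rod} -> Motor = 2*4 = 8, Spring = 5*4 = 20, Widget = 2*1 = 2.
Iteration 3: components of {Motor,Spring,Widget} -> Housing = 2*4 = 8.
Iteration 4: no further components; recursion stops.
tot_qty values: 1, 1, 5, 2, 20, 2, 8, 8; the maximum is 20.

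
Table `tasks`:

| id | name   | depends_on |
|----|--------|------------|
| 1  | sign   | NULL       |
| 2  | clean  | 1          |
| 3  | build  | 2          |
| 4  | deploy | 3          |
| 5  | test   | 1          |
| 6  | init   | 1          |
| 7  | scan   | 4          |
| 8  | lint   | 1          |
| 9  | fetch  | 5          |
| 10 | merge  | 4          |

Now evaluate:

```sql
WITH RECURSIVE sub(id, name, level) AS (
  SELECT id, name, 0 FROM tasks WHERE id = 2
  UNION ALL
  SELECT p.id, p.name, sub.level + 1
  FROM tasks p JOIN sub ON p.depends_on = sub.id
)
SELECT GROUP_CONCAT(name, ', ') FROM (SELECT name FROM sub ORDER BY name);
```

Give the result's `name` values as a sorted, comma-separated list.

Base: id=2 (clean) at level 0.
Iteration 1: rows with depends_on in {2} -> build (id 3, level 1).
Iteration 2: rows with depends_on in {3} -> deploy (id 4, level 2).
Iteration 3: rows with depends_on in {4} -> scan (id 7, level 3), merge (id 10, level 3).
Iteration 4: no rows with depends_on in {7,10}; recursion stops.

build, clean, deploy, merge, scan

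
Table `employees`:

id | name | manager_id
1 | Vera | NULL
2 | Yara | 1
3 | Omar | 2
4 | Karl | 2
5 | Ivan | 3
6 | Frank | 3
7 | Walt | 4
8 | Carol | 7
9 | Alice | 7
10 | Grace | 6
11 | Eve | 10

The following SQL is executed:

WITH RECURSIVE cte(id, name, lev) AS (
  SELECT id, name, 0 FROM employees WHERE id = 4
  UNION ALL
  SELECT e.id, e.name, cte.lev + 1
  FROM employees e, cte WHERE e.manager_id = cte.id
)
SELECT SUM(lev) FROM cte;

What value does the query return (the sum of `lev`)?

5

Base: id=4 (Karl) at lev 0.
Iteration 1: rows with manager_id in {4} -> Walt (id 7, lev 1).
Iteration 2: rows with manager_id in {7} -> Carol (id 8, lev 2), Alice (id 9, lev 2).
Iteration 3: no rows with manager_id in {8,9}; recursion stops.
SUM(lev) = 0 + 1 + 2 + 2 = 5.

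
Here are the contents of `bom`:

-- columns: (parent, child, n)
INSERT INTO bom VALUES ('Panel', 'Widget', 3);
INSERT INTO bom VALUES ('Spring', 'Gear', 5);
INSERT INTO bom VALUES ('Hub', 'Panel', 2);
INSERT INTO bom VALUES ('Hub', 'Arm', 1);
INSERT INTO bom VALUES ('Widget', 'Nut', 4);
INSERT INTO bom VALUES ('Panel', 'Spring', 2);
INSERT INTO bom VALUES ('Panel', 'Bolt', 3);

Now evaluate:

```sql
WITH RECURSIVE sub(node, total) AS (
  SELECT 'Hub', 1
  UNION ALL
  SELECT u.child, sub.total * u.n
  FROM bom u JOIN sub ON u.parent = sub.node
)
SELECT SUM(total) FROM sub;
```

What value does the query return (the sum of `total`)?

Base: (Hub, total=1).
Iteration 1: components of {Hub} -> Arm = 1*1 = 1, Panel = 1*2 = 2.
Iteration 2: components of {Arm,Panel} -> Bolt = 2*3 = 6, Spring = 2*2 = 4, Widget = 2*3 = 6.
Iteration 3: components of {Bolt,Spring,Widget} -> Gear = 4*5 = 20, Nut = 6*4 = 24.
Iteration 4: no further components; recursion stops.
SUM(total) = 1 + 2 + 1 + 4 + 6 + 6 + 20 + 24 = 64.

64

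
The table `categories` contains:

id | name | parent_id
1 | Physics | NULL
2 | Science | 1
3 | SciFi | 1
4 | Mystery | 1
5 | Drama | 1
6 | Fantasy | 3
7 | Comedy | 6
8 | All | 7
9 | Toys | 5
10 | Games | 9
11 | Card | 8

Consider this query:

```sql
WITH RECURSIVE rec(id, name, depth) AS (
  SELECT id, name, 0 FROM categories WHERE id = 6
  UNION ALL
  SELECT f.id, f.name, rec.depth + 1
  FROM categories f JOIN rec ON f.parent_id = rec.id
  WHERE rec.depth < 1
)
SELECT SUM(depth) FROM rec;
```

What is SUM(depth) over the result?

1

Base: id=6 (Fantasy) at depth 0.
Iteration 1: rows with parent_id in {6} -> Comedy (id 7, depth 1).
Iteration 2: depth < 1 fails for all current rows; recursion stops.
SUM(depth) = 0 + 1 = 1.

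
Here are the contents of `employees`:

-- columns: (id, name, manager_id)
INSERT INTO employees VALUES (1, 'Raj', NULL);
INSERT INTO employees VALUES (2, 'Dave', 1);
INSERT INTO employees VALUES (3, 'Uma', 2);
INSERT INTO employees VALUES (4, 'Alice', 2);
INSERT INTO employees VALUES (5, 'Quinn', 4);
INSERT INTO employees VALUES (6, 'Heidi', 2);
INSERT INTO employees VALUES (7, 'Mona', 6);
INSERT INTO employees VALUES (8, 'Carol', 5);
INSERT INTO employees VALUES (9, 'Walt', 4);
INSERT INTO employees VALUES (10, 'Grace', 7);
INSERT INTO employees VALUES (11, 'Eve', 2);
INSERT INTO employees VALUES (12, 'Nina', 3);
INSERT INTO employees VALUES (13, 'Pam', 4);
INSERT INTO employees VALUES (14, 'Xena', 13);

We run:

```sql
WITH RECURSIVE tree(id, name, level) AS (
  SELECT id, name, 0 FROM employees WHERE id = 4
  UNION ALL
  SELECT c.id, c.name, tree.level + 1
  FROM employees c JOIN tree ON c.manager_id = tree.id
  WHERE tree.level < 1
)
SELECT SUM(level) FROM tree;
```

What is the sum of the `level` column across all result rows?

3

Base: id=4 (Alice) at level 0.
Iteration 1: rows with manager_id in {4} -> Quinn (id 5, level 1), Walt (id 9, level 1), Pam (id 13, level 1).
Iteration 2: level < 1 fails for all current rows; recursion stops.
SUM(level) = 0 + 1 + 1 + 1 = 3.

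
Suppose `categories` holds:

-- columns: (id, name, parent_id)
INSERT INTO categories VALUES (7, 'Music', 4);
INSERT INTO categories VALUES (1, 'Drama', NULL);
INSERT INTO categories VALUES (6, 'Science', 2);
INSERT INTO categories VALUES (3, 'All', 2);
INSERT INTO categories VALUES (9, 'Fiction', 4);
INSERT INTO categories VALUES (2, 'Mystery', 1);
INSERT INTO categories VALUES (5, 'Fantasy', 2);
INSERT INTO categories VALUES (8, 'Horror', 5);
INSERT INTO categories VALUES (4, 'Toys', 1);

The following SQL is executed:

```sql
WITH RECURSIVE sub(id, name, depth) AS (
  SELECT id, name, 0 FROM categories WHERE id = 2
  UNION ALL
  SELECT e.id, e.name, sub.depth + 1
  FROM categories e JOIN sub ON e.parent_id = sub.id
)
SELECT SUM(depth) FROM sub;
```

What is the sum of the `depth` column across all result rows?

5

Base: id=2 (Mystery) at depth 0.
Iteration 1: rows with parent_id in {2} -> All (id 3, depth 1), Fantasy (id 5, depth 1), Science (id 6, depth 1).
Iteration 2: rows with parent_id in {3,5,6} -> Horror (id 8, depth 2).
Iteration 3: no rows with parent_id in {8}; recursion stops.
SUM(depth) = 0 + 1 + 1 + 1 + 2 = 5.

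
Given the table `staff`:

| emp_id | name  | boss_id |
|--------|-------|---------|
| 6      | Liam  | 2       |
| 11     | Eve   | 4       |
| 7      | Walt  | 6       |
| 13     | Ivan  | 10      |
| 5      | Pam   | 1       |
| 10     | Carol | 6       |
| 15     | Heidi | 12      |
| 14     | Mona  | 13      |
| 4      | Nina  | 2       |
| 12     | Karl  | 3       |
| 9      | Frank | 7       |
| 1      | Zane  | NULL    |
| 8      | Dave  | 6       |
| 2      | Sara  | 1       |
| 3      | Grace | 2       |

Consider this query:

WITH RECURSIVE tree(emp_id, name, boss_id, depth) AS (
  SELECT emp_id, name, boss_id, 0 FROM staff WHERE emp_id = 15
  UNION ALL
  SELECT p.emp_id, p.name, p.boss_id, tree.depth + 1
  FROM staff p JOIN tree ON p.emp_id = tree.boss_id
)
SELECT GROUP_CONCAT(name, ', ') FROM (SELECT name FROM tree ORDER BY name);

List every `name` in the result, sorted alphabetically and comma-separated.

Grace, Heidi, Karl, Sara, Zane

Base: emp_id=15 (Heidi), boss_id=12, depth 0.
Iteration 1: join on emp_id=12 -> Karl (id 12, boss_id=3, depth 1).
Iteration 2: join on emp_id=3 -> Grace (id 3, boss_id=2, depth 2).
Iteration 3: join on emp_id=2 -> Sara (id 2, boss_id=1, depth 3).
Iteration 4: join on emp_id=1 -> Zane (id 1, boss_id=NULL, depth 4).
Iteration 5: boss_id is NULL; no match; recursion stops.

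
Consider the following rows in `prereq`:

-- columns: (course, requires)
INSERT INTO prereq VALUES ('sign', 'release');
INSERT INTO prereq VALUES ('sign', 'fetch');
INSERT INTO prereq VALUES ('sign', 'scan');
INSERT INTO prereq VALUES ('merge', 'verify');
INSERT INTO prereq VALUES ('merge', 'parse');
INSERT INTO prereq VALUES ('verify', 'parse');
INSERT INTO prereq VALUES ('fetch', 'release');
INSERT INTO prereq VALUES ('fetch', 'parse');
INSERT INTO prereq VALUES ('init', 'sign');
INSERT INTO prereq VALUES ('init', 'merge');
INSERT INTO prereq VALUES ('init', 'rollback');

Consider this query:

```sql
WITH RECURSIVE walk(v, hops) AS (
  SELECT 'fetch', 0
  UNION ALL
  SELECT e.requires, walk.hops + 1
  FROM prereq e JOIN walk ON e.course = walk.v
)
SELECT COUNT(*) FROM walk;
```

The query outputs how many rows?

Base: (fetch, hops=0).
Iteration 1: edges from {fetch} -> (parse, hops=1), (release, hops=1).
Iteration 2: no outgoing edges from {parse,release}; recursion stops.
Total rows emitted: 3.

3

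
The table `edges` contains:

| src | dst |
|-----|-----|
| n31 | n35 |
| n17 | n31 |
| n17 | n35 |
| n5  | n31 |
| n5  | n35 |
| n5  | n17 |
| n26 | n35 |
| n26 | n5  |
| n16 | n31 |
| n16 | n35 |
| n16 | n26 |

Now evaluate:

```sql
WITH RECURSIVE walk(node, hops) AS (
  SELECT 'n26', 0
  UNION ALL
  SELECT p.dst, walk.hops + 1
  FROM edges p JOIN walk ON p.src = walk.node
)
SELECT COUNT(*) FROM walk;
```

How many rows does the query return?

Base: (n26, hops=0).
Iteration 1: edges from {n26} -> (n35, hops=1), (n5, hops=1).
Iteration 2: edges from {n35,n5} -> (n17, hops=2), (n31, hops=2), (n35, hops=2).
Iteration 3: edges from {n17,n31,n35} -> (n31, hops=3), (n35, hops=3) x2. [UNION ALL keeps all 3 new rows, including repeats]
Iteration 4: edges from {n31,n35} -> (n35, hops=4).
Iteration 5: no outgoing edges from {n35}; recursion stops.
Total rows emitted: 10.

10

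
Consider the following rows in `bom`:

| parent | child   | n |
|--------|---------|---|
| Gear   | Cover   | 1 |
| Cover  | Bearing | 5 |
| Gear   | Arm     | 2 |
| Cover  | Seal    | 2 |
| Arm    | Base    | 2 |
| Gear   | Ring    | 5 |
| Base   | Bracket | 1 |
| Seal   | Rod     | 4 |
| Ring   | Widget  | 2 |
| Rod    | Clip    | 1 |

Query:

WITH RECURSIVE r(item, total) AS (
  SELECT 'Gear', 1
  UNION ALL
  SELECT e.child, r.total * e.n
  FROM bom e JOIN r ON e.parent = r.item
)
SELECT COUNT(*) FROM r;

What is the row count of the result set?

Base: (Gear, total=1).
Iteration 1: components of {Gear} -> Arm = 1*2 = 2, Cover = 1*1 = 1, Ring = 1*5 = 5.
Iteration 2: components of {Arm,Cover,Ring} -> Base = 2*2 = 4, Bearing = 1*5 = 5, Seal = 1*2 = 2, Widget = 5*2 = 10.
Iteration 3: components of {Base,Bearing,Seal,Widget} -> Bracket = 4*1 = 4, Rod = 2*4 = 8.
Iteration 4: components of {Bracket,Rod} -> Clip = 8*1 = 8.
Iteration 5: no further components; recursion stops.
Total rows emitted: 11.

11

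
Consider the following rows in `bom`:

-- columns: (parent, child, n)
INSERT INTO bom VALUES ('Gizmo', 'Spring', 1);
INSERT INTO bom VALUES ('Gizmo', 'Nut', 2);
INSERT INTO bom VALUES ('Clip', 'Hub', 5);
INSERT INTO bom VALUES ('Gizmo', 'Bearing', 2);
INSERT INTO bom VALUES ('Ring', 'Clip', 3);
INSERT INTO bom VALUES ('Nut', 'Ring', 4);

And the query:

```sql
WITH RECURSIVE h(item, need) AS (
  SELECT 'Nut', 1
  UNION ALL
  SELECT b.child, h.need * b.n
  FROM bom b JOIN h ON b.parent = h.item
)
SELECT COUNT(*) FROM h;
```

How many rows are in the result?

Base: (Nut, need=1).
Iteration 1: components of {Nut} -> Ring = 1*4 = 4.
Iteration 2: components of {Ring} -> Clip = 4*3 = 12.
Iteration 3: components of {Clip} -> Hub = 12*5 = 60.
Iteration 4: no further components; recursion stops.
Total rows emitted: 4.

4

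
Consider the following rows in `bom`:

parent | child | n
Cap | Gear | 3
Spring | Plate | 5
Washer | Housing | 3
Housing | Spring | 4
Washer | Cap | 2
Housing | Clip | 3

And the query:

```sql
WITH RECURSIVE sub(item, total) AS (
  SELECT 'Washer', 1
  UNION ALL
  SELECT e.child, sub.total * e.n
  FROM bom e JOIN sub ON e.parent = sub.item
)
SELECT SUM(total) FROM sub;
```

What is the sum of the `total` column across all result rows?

93

Base: (Washer, total=1).
Iteration 1: components of {Washer} -> Cap = 1*2 = 2, Housing = 1*3 = 3.
Iteration 2: components of {Cap,Housing} -> Clip = 3*3 = 9, Gear = 2*3 = 6, Spring = 3*4 = 12.
Iteration 3: components of {Clip,Gear,Spring} -> Plate = 12*5 = 60.
Iteration 4: no further components; recursion stops.
SUM(total) = 1 + 3 + 2 + 9 + 12 + 6 + 60 = 93.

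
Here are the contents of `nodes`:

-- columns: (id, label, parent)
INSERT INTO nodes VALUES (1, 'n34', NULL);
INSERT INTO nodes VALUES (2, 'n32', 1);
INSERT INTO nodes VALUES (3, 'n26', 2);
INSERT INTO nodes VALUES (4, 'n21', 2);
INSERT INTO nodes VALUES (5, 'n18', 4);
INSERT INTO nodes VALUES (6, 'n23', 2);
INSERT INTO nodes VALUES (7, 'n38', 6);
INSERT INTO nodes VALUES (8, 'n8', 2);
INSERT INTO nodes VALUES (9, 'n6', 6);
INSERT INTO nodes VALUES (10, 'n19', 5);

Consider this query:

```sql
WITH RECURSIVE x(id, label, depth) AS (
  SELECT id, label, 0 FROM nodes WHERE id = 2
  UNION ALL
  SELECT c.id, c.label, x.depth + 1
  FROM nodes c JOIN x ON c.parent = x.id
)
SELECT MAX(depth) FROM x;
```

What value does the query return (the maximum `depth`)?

3

Base: id=2 (n32) at depth 0.
Iteration 1: rows with parent in {2} -> n26 (id 3, depth 1), n21 (id 4, depth 1), n23 (id 6, depth 1), n8 (id 8, depth 1).
Iteration 2: rows with parent in {3,4,6,8} -> n18 (id 5, depth 2), n38 (id 7, depth 2), n6 (id 9, depth 2).
Iteration 3: rows with parent in {5,7,9} -> n19 (id 10, depth 3).
Iteration 4: no rows with parent in {10}; recursion stops.
depth values: 0, 1, 1, 1, 1, 2, 2, 2, 3; the maximum is 3.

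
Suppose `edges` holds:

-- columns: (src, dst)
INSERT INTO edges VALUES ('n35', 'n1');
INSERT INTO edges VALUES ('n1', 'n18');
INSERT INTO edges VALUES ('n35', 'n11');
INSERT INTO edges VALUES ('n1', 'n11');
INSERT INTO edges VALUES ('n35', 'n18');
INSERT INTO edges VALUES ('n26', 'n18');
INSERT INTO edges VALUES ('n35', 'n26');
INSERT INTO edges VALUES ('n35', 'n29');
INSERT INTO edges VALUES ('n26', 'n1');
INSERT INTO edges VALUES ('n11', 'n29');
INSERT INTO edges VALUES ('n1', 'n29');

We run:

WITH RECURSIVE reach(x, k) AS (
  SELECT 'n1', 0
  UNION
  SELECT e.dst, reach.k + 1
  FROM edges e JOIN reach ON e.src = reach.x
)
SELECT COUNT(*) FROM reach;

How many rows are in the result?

5

Base: (n1, k=0).
Iteration 1: edges from {n1} -> (n11, k=1), (n18, k=1), (n29, k=1).
Iteration 2: edges from {n11,n18,n29} -> (n29, k=2).
Iteration 3: no outgoing edges from {n29}; recursion stops.
Total rows emitted: 5.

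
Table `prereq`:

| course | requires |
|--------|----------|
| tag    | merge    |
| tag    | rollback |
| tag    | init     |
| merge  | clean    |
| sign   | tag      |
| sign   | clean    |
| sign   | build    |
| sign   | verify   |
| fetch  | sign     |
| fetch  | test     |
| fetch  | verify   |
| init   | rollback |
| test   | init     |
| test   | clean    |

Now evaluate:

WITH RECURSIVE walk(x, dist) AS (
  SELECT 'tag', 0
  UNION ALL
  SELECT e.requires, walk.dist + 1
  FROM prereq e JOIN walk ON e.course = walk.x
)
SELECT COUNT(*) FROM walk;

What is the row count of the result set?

Base: (tag, dist=0).
Iteration 1: edges from {tag} -> (init, dist=1), (merge, dist=1), (rollback, dist=1).
Iteration 2: edges from {init,merge,rollback} -> (clean, dist=2), (rollback, dist=2).
Iteration 3: no outgoing edges from {clean,rollback}; recursion stops.
Total rows emitted: 6.

6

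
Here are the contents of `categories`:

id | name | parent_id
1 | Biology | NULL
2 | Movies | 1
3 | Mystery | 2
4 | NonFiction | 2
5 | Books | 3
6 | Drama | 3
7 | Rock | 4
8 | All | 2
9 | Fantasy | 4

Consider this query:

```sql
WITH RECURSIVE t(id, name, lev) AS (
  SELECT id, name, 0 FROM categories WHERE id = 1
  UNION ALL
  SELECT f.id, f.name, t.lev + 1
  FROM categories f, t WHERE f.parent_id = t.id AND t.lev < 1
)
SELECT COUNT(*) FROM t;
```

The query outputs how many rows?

Base: id=1 (Biology) at lev 0.
Iteration 1: rows with parent_id in {1} -> Movies (id 2, lev 1).
Iteration 2: lev < 1 fails for all current rows; recursion stops.
Total rows emitted: 2.

2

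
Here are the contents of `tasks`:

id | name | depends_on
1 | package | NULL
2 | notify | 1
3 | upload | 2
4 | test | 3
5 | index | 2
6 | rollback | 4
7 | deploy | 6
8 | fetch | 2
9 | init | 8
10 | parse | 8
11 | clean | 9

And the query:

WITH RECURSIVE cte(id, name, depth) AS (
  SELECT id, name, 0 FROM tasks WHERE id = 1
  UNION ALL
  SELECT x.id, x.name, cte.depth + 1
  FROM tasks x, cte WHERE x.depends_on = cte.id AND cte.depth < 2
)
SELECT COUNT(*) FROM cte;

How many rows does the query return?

Base: id=1 (package) at depth 0.
Iteration 1: rows with depends_on in {1} -> notify (id 2, depth 1).
Iteration 2: rows with depends_on in {2} -> upload (id 3, depth 2), index (id 5, depth 2), fetch (id 8, depth 2).
Iteration 3: depth < 2 fails for all current rows; recursion stops.
Total rows emitted: 5.

5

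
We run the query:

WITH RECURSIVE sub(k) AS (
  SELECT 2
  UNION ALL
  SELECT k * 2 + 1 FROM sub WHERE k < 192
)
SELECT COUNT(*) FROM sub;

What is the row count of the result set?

8

Base: k=2.
Iteration 1: 2 < 192 holds -> k = 2 * 2 + 1 = 5.
Iteration 2: 5 < 192 holds -> k = 5 * 2 + 1 = 11.
Iteration 3: 11 < 192 holds -> k = 11 * 2 + 1 = 23.
Iteration 4: 23 < 192 holds -> k = 23 * 2 + 1 = 47.
Iteration 5: 47 < 192 holds -> k = 47 * 2 + 1 = 95.
Iteration 6: 95 < 192 holds -> k = 95 * 2 + 1 = 191.
Iteration 7: 191 < 192 holds -> k = 191 * 2 + 1 = 383.
Iteration 8: 383 < 192 fails; recursion stops.
Total rows emitted: 8.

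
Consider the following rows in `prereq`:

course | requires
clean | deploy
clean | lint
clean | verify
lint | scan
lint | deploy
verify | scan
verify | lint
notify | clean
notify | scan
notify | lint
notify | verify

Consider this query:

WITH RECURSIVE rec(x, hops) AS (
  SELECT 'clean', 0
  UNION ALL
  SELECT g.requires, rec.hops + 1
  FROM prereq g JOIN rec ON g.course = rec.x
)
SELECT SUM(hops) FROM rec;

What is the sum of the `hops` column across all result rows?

Base: (clean, hops=0).
Iteration 1: edges from {clean} -> (deploy, hops=1), (lint, hops=1), (verify, hops=1).
Iteration 2: edges from {deploy,lint,verify} -> (deploy, hops=2), (lint, hops=2), (scan, hops=2) x2. [UNION ALL keeps all 4 new rows, including repeats]
Iteration 3: edges from {deploy,lint,scan} -> (deploy, hops=3), (scan, hops=3).
Iteration 4: no outgoing edges from {deploy,scan}; recursion stops.
SUM(hops) = 0 + 1 + 1 + 1 + 2 + 2 + 2 + 2 + 3 + 3 = 17.

17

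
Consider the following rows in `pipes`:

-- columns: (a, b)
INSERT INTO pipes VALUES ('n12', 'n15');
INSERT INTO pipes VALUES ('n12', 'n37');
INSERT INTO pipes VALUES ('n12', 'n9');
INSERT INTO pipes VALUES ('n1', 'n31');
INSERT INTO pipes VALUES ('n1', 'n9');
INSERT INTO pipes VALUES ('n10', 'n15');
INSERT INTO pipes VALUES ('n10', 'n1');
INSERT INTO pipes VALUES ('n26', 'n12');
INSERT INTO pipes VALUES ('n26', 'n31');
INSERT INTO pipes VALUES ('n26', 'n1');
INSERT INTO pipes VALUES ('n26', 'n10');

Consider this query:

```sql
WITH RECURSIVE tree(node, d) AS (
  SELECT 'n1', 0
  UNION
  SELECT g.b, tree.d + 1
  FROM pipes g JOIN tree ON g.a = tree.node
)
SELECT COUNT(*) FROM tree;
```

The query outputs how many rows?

3

Base: (n1, d=0).
Iteration 1: edges from {n1} -> (n31, d=1), (n9, d=1).
Iteration 2: no outgoing edges from {n31,n9}; recursion stops.
Total rows emitted: 3.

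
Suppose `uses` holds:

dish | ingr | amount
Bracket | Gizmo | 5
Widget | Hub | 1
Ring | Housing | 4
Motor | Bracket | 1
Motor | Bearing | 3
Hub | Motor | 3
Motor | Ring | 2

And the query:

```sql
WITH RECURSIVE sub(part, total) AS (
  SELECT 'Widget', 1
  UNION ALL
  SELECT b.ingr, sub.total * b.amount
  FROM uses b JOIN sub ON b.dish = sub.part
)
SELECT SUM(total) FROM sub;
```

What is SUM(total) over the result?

Base: (Widget, total=1).
Iteration 1: components of {Widget} -> Hub = 1*1 = 1.
Iteration 2: components of {Hub} -> Motor = 1*3 = 3.
Iteration 3: components of {Motor} -> Bearing = 3*3 = 9, Bracket = 3*1 = 3, Ring = 3*2 = 6.
Iteration 4: components of {Bearing,Bracket,Ring} -> Gizmo = 3*5 = 15, Housing = 6*4 = 24.
Iteration 5: no further components; recursion stops.
SUM(total) = 1 + 1 + 3 + 3 + 6 + 9 + 15 + 24 = 62.

62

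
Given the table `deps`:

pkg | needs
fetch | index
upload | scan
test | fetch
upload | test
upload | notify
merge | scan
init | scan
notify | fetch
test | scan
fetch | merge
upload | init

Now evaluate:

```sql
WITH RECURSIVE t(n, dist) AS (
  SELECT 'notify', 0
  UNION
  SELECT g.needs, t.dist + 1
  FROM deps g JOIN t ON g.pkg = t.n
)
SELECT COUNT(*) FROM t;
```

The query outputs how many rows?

Base: (notify, dist=0).
Iteration 1: edges from {notify} -> (fetch, dist=1).
Iteration 2: edges from {fetch} -> (index, dist=2), (merge, dist=2).
Iteration 3: edges from {index,merge} -> (scan, dist=3).
Iteration 4: no outgoing edges from {scan}; recursion stops.
Total rows emitted: 5.

5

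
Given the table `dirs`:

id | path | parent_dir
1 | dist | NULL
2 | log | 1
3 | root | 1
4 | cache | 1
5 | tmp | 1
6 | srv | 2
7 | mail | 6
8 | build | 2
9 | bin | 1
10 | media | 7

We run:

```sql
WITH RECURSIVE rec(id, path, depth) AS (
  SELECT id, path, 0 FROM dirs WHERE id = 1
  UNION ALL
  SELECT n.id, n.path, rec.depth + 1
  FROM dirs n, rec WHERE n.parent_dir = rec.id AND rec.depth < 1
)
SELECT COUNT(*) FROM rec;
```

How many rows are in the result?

6

Base: id=1 (dist) at depth 0.
Iteration 1: rows with parent_dir in {1} -> log (id 2, depth 1), root (id 3, depth 1), cache (id 4, depth 1), tmp (id 5, depth 1), bin (id 9, depth 1).
Iteration 2: depth < 1 fails for all current rows; recursion stops.
Total rows emitted: 6.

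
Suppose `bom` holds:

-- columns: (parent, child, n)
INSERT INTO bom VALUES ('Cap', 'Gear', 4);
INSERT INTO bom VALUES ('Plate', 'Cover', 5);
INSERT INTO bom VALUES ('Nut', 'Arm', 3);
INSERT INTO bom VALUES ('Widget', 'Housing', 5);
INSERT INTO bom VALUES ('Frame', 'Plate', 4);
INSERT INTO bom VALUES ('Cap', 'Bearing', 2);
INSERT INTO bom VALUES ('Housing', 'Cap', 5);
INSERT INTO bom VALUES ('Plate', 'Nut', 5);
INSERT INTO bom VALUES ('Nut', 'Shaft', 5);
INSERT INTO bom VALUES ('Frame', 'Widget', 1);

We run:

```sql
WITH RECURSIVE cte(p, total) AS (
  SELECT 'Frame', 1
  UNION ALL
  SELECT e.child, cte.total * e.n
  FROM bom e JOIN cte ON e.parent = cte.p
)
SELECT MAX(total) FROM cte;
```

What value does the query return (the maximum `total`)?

100

Base: (Frame, total=1).
Iteration 1: components of {Frame} -> Plate = 1*4 = 4, Widget = 1*1 = 1.
Iteration 2: components of {Plate,Widget} -> Cover = 4*5 = 20, Housing = 1*5 = 5, Nut = 4*5 = 20.
Iteration 3: components of {Cover,Housing,Nut} -> Arm = 20*3 = 60, Cap = 5*5 = 25, Shaft = 20*5 = 100.
Iteration 4: components of {Arm,Cap,Shaft} -> Bearing = 25*2 = 50, Gear = 25*4 = 100.
Iteration 5: no further components; recursion stops.
total values: 1, 1, 4, 5, 20, 20, 25, 60, 100, 50, 100; the maximum is 100.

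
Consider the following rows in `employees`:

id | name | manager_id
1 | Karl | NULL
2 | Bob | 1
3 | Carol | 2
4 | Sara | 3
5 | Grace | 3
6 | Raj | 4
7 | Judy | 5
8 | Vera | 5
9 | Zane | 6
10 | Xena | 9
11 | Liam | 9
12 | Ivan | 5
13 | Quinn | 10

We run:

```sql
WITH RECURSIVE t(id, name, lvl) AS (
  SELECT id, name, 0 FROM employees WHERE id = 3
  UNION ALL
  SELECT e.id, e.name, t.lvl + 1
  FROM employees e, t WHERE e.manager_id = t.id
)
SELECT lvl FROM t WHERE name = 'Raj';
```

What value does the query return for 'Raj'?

2

Base: id=3 (Carol) at lvl 0.
Iteration 1: rows with manager_id in {3} -> Sara (id 4, lvl 1), Grace (id 5, lvl 1).
Iteration 2: rows with manager_id in {4,5} -> Raj (id 6, lvl 2), Judy (id 7, lvl 2), Vera (id 8, lvl 2), Ivan (id 12, lvl 2).
Iteration 3: rows with manager_id in {6,7,8,12} -> Zane (id 9, lvl 3).
Iteration 4: rows with manager_id in {9} -> Xena (id 10, lvl 4), Liam (id 11, lvl 4).
Iteration 5: rows with manager_id in {10,11} -> Quinn (id 13, lvl 5).
Iteration 6: no rows with manager_id in {13}; recursion stops.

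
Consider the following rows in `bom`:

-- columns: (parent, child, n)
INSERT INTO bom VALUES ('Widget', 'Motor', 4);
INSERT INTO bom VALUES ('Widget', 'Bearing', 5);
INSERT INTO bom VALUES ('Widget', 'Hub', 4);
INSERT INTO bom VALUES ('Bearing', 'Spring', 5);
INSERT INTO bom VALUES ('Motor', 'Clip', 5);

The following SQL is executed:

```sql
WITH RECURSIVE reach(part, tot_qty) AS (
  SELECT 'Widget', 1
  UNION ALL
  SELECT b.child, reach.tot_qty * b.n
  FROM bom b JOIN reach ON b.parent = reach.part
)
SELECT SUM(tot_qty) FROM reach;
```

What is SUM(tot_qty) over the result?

59

Base: (Widget, tot_qty=1).
Iteration 1: components of {Widget} -> Bearing = 1*5 = 5, Hub = 1*4 = 4, Motor = 1*4 = 4.
Iteration 2: components of {Bearing,Hub,Motor} -> Clip = 4*5 = 20, Spring = 5*5 = 25.
Iteration 3: no further components; recursion stops.
SUM(tot_qty) = 1 + 4 + 5 + 4 + 20 + 25 = 59.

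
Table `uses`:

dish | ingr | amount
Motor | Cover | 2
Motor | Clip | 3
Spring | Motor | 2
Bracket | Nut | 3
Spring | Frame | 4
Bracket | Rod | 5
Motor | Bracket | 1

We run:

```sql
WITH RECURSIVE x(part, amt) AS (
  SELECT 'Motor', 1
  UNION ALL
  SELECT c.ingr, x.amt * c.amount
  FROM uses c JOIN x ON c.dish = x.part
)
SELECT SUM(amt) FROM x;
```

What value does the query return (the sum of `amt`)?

15

Base: (Motor, amt=1).
Iteration 1: components of {Motor} -> Bracket = 1*1 = 1, Clip = 1*3 = 3, Cover = 1*2 = 2.
Iteration 2: components of {Bracket,Clip,Cover} -> Nut = 1*3 = 3, Rod = 1*5 = 5.
Iteration 3: no further components; recursion stops.
SUM(amt) = 1 + 2 + 1 + 3 + 5 + 3 = 15.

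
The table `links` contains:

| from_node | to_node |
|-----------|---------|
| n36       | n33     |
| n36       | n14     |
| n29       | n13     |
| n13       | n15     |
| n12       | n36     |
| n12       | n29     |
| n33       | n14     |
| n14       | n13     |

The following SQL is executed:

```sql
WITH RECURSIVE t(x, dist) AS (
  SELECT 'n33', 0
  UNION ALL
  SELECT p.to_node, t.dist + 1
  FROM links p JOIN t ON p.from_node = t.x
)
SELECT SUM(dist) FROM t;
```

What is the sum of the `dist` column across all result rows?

6

Base: (n33, dist=0).
Iteration 1: edges from {n33} -> (n14, dist=1).
Iteration 2: edges from {n14} -> (n13, dist=2).
Iteration 3: edges from {n13} -> (n15, dist=3).
Iteration 4: no outgoing edges from {n15}; recursion stops.
SUM(dist) = 0 + 1 + 2 + 3 = 6.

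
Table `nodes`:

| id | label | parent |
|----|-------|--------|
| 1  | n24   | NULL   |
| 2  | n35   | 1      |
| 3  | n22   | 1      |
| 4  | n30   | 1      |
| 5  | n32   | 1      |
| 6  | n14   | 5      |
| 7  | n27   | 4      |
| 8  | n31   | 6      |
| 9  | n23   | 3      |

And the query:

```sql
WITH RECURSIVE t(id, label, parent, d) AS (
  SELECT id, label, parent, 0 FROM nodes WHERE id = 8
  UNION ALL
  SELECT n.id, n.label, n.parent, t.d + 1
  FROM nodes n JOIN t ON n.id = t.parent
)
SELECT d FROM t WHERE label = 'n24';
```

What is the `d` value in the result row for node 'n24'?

3

Base: id=8 (n31), parent=6, d 0.
Iteration 1: join on id=6 -> n14 (id 6, parent=5, d 1).
Iteration 2: join on id=5 -> n32 (id 5, parent=1, d 2).
Iteration 3: join on id=1 -> n24 (id 1, parent=NULL, d 3).
Iteration 4: parent is NULL; no match; recursion stops.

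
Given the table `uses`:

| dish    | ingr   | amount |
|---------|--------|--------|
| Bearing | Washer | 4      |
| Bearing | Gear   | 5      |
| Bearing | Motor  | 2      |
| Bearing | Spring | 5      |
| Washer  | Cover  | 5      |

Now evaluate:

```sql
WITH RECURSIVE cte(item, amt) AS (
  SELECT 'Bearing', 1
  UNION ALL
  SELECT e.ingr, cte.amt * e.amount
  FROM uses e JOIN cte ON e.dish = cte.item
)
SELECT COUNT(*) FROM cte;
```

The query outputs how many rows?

Base: (Bearing, amt=1).
Iteration 1: components of {Bearing} -> Gear = 1*5 = 5, Motor = 1*2 = 2, Spring = 1*5 = 5, Washer = 1*4 = 4.
Iteration 2: components of {Gear,Motor,Spring,Washer} -> Cover = 4*5 = 20.
Iteration 3: no further components; recursion stops.
Total rows emitted: 6.

6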